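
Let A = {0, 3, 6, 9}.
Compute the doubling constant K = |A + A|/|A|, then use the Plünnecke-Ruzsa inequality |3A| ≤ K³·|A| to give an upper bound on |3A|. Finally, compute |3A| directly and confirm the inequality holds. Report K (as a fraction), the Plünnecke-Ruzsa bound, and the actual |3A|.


|A| = 4.
Step 1: Compute A + A by enumerating all 16 pairs.
A + A = {0, 3, 6, 9, 12, 15, 18}, so |A + A| = 7.
Step 2: Doubling constant K = |A + A|/|A| = 7/4 = 7/4 ≈ 1.7500.
Step 3: Plünnecke-Ruzsa gives |3A| ≤ K³·|A| = (1.7500)³ · 4 ≈ 21.4375.
Step 4: Compute 3A = A + A + A directly by enumerating all triples (a,b,c) ∈ A³; |3A| = 10.
Step 5: Check 10 ≤ 21.4375? Yes ✓.

K = 7/4, Plünnecke-Ruzsa bound K³|A| ≈ 21.4375, |3A| = 10, inequality holds.


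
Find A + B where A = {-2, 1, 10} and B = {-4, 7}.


A + B = {a + b : a ∈ A, b ∈ B}.
Enumerate all |A|·|B| = 3·2 = 6 pairs (a, b) and collect distinct sums.
a = -2: -2+-4=-6, -2+7=5
a = 1: 1+-4=-3, 1+7=8
a = 10: 10+-4=6, 10+7=17
Collecting distinct sums: A + B = {-6, -3, 5, 6, 8, 17}
|A + B| = 6

A + B = {-6, -3, 5, 6, 8, 17}


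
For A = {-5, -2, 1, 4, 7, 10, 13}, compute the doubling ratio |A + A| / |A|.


|A| = 7.
Compute A + A by enumerating all 49 pairs.
A + A = {-10, -7, -4, -1, 2, 5, 8, 11, 14, 17, 20, 23, 26}, so |A + A| = 13.
K = |A + A| / |A| = 13/7 (already in lowest terms) ≈ 1.8571.
Reference: AP of size 7 gives K = 13/7 ≈ 1.8571; a fully generic set of size 7 gives K ≈ 4.0000.

|A| = 7, |A + A| = 13, K = 13/7.


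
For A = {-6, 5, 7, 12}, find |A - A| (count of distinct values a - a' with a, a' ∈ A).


A - A = {a - a' : a, a' ∈ A}; |A| = 4.
Bounds: 2|A|-1 ≤ |A - A| ≤ |A|² - |A| + 1, i.e. 7 ≤ |A - A| ≤ 13.
Note: 0 ∈ A - A always (from a - a). The set is symmetric: if d ∈ A - A then -d ∈ A - A.
Enumerate nonzero differences d = a - a' with a > a' (then include -d):
Positive differences: {2, 5, 7, 11, 13, 18}
Full difference set: {0} ∪ (positive diffs) ∪ (negative diffs).
|A - A| = 1 + 2·6 = 13 (matches direct enumeration: 13).

|A - A| = 13


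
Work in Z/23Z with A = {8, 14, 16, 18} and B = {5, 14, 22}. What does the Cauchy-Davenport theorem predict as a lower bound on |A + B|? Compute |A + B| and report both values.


Cauchy-Davenport: |A + B| ≥ min(p, |A| + |B| - 1) for A, B nonempty in Z/pZ.
|A| = 4, |B| = 3, p = 23.
CD lower bound = min(23, 4 + 3 - 1) = min(23, 6) = 6.
Compute A + B mod 23 directly:
a = 8: 8+5=13, 8+14=22, 8+22=7
a = 14: 14+5=19, 14+14=5, 14+22=13
a = 16: 16+5=21, 16+14=7, 16+22=15
a = 18: 18+5=0, 18+14=9, 18+22=17
A + B = {0, 5, 7, 9, 13, 15, 17, 19, 21, 22}, so |A + B| = 10.
Verify: 10 ≥ 6? Yes ✓.

CD lower bound = 6, actual |A + B| = 10.


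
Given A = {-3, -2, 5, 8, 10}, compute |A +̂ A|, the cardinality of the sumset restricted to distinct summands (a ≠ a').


Restricted sumset: A +̂ A = {a + a' : a ∈ A, a' ∈ A, a ≠ a'}.
Equivalently, take A + A and drop any sum 2a that is achievable ONLY as a + a for a ∈ A (i.e. sums representable only with equal summands).
Enumerate pairs (a, a') with a < a' (symmetric, so each unordered pair gives one sum; this covers all a ≠ a'):
  -3 + -2 = -5
  -3 + 5 = 2
  -3 + 8 = 5
  -3 + 10 = 7
  -2 + 5 = 3
  -2 + 8 = 6
  -2 + 10 = 8
  5 + 8 = 13
  5 + 10 = 15
  8 + 10 = 18
Collected distinct sums: {-5, 2, 3, 5, 6, 7, 8, 13, 15, 18}
|A +̂ A| = 10
(Reference bound: |A +̂ A| ≥ 2|A| - 3 for |A| ≥ 2, with |A| = 5 giving ≥ 7.)

|A +̂ A| = 10


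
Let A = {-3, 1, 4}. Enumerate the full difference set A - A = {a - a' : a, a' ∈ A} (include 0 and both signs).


A - A = {a - a' : a, a' ∈ A}.
Compute a - a' for each ordered pair (a, a'):
a = -3: -3--3=0, -3-1=-4, -3-4=-7
a = 1: 1--3=4, 1-1=0, 1-4=-3
a = 4: 4--3=7, 4-1=3, 4-4=0
Collecting distinct values (and noting 0 appears from a-a):
A - A = {-7, -4, -3, 0, 3, 4, 7}
|A - A| = 7

A - A = {-7, -4, -3, 0, 3, 4, 7}


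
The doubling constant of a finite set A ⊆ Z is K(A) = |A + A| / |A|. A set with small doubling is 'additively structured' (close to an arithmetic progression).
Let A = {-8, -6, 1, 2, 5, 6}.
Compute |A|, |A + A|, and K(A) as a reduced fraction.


|A| = 6.
Compute A + A by enumerating all 36 pairs.
A + A = {-16, -14, -12, -7, -6, -5, -4, -3, -2, -1, 0, 2, 3, 4, 6, 7, 8, 10, 11, 12}, so |A + A| = 20.
K = |A + A| / |A| = 20/6 = 10/3 ≈ 3.3333.
Reference: AP of size 6 gives K = 11/6 ≈ 1.8333; a fully generic set of size 6 gives K ≈ 3.5000.

|A| = 6, |A + A| = 20, K = 20/6 = 10/3.


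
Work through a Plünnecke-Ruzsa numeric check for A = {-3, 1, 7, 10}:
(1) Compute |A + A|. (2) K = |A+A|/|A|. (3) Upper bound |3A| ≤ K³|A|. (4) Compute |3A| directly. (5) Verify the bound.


|A| = 4.
Step 1: Compute A + A by enumerating all 16 pairs.
A + A = {-6, -2, 2, 4, 7, 8, 11, 14, 17, 20}, so |A + A| = 10.
Step 2: Doubling constant K = |A + A|/|A| = 10/4 = 10/4 ≈ 2.5000.
Step 3: Plünnecke-Ruzsa gives |3A| ≤ K³·|A| = (2.5000)³ · 4 ≈ 62.5000.
Step 4: Compute 3A = A + A + A directly by enumerating all triples (a,b,c) ∈ A³; |3A| = 19.
Step 5: Check 19 ≤ 62.5000? Yes ✓.

K = 10/4, Plünnecke-Ruzsa bound K³|A| ≈ 62.5000, |3A| = 19, inequality holds.


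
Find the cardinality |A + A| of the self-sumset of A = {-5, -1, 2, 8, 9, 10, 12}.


A + A = {a + a' : a, a' ∈ A}; |A| = 7.
General bounds: 2|A| - 1 ≤ |A + A| ≤ |A|(|A|+1)/2, i.e. 13 ≤ |A + A| ≤ 28.
Lower bound 2|A|-1 is attained iff A is an arithmetic progression.
Enumerate sums a + a' for a ≤ a' (symmetric, so this suffices):
a = -5: -5+-5=-10, -5+-1=-6, -5+2=-3, -5+8=3, -5+9=4, -5+10=5, -5+12=7
a = -1: -1+-1=-2, -1+2=1, -1+8=7, -1+9=8, -1+10=9, -1+12=11
a = 2: 2+2=4, 2+8=10, 2+9=11, 2+10=12, 2+12=14
a = 8: 8+8=16, 8+9=17, 8+10=18, 8+12=20
a = 9: 9+9=18, 9+10=19, 9+12=21
a = 10: 10+10=20, 10+12=22
a = 12: 12+12=24
Distinct sums: {-10, -6, -3, -2, 1, 3, 4, 5, 7, 8, 9, 10, 11, 12, 14, 16, 17, 18, 19, 20, 21, 22, 24}
|A + A| = 23

|A + A| = 23


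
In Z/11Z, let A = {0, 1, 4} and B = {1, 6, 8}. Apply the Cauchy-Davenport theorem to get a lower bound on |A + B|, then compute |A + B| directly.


Cauchy-Davenport: |A + B| ≥ min(p, |A| + |B| - 1) for A, B nonempty in Z/pZ.
|A| = 3, |B| = 3, p = 11.
CD lower bound = min(11, 3 + 3 - 1) = min(11, 5) = 5.
Compute A + B mod 11 directly:
a = 0: 0+1=1, 0+6=6, 0+8=8
a = 1: 1+1=2, 1+6=7, 1+8=9
a = 4: 4+1=5, 4+6=10, 4+8=1
A + B = {1, 2, 5, 6, 7, 8, 9, 10}, so |A + B| = 8.
Verify: 8 ≥ 5? Yes ✓.

CD lower bound = 5, actual |A + B| = 8.


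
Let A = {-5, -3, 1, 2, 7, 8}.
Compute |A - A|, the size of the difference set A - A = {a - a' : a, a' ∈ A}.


A - A = {a - a' : a, a' ∈ A}; |A| = 6.
Bounds: 2|A|-1 ≤ |A - A| ≤ |A|² - |A| + 1, i.e. 11 ≤ |A - A| ≤ 31.
Note: 0 ∈ A - A always (from a - a). The set is symmetric: if d ∈ A - A then -d ∈ A - A.
Enumerate nonzero differences d = a - a' with a > a' (then include -d):
Positive differences: {1, 2, 4, 5, 6, 7, 10, 11, 12, 13}
Full difference set: {0} ∪ (positive diffs) ∪ (negative diffs).
|A - A| = 1 + 2·10 = 21 (matches direct enumeration: 21).

|A - A| = 21


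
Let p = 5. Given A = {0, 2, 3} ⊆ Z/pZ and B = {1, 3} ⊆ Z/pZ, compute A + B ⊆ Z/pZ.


Work in Z/5Z: reduce every sum a + b modulo 5.
Enumerate all 6 pairs:
a = 0: 0+1=1, 0+3=3
a = 2: 2+1=3, 2+3=0
a = 3: 3+1=4, 3+3=1
Distinct residues collected: {0, 1, 3, 4}
|A + B| = 4 (out of 5 total residues).

A + B = {0, 1, 3, 4}


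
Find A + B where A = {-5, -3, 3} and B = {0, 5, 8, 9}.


A + B = {a + b : a ∈ A, b ∈ B}.
Enumerate all |A|·|B| = 3·4 = 12 pairs (a, b) and collect distinct sums.
a = -5: -5+0=-5, -5+5=0, -5+8=3, -5+9=4
a = -3: -3+0=-3, -3+5=2, -3+8=5, -3+9=6
a = 3: 3+0=3, 3+5=8, 3+8=11, 3+9=12
Collecting distinct sums: A + B = {-5, -3, 0, 2, 3, 4, 5, 6, 8, 11, 12}
|A + B| = 11

A + B = {-5, -3, 0, 2, 3, 4, 5, 6, 8, 11, 12}


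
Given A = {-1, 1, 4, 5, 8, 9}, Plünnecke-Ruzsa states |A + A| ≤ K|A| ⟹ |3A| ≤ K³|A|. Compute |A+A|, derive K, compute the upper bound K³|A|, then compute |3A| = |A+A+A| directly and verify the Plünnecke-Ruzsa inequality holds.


|A| = 6.
Step 1: Compute A + A by enumerating all 36 pairs.
A + A = {-2, 0, 2, 3, 4, 5, 6, 7, 8, 9, 10, 12, 13, 14, 16, 17, 18}, so |A + A| = 17.
Step 2: Doubling constant K = |A + A|/|A| = 17/6 = 17/6 ≈ 2.8333.
Step 3: Plünnecke-Ruzsa gives |3A| ≤ K³·|A| = (2.8333)³ · 6 ≈ 136.4722.
Step 4: Compute 3A = A + A + A directly by enumerating all triples (a,b,c) ∈ A³; |3A| = 29.
Step 5: Check 29 ≤ 136.4722? Yes ✓.

K = 17/6, Plünnecke-Ruzsa bound K³|A| ≈ 136.4722, |3A| = 29, inequality holds.


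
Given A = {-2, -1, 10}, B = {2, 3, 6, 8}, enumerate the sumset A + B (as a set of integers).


A + B = {a + b : a ∈ A, b ∈ B}.
Enumerate all |A|·|B| = 3·4 = 12 pairs (a, b) and collect distinct sums.
a = -2: -2+2=0, -2+3=1, -2+6=4, -2+8=6
a = -1: -1+2=1, -1+3=2, -1+6=5, -1+8=7
a = 10: 10+2=12, 10+3=13, 10+6=16, 10+8=18
Collecting distinct sums: A + B = {0, 1, 2, 4, 5, 6, 7, 12, 13, 16, 18}
|A + B| = 11

A + B = {0, 1, 2, 4, 5, 6, 7, 12, 13, 16, 18}


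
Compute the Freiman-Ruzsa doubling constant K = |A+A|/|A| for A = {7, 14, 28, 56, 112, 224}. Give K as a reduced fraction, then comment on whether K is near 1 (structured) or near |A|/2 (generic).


|A| = 6.
Compute A + A by enumerating all 36 pairs.
A + A = {14, 21, 28, 35, 42, 56, 63, 70, 84, 112, 119, 126, 140, 168, 224, 231, 238, 252, 280, 336, 448}, so |A + A| = 21.
K = |A + A| / |A| = 21/6 = 7/2 ≈ 3.5000.
Reference: AP of size 6 gives K = 11/6 ≈ 1.8333; a fully generic set of size 6 gives K ≈ 3.5000.

|A| = 6, |A + A| = 21, K = 21/6 = 7/2.


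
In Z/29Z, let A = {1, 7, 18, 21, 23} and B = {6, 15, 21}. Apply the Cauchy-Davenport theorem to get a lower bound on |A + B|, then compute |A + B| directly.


Cauchy-Davenport: |A + B| ≥ min(p, |A| + |B| - 1) for A, B nonempty in Z/pZ.
|A| = 5, |B| = 3, p = 29.
CD lower bound = min(29, 5 + 3 - 1) = min(29, 7) = 7.
Compute A + B mod 29 directly:
a = 1: 1+6=7, 1+15=16, 1+21=22
a = 7: 7+6=13, 7+15=22, 7+21=28
a = 18: 18+6=24, 18+15=4, 18+21=10
a = 21: 21+6=27, 21+15=7, 21+21=13
a = 23: 23+6=0, 23+15=9, 23+21=15
A + B = {0, 4, 7, 9, 10, 13, 15, 16, 22, 24, 27, 28}, so |A + B| = 12.
Verify: 12 ≥ 7? Yes ✓.

CD lower bound = 7, actual |A + B| = 12.


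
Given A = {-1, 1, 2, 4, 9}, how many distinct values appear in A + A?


A + A = {a + a' : a, a' ∈ A}; |A| = 5.
General bounds: 2|A| - 1 ≤ |A + A| ≤ |A|(|A|+1)/2, i.e. 9 ≤ |A + A| ≤ 15.
Lower bound 2|A|-1 is attained iff A is an arithmetic progression.
Enumerate sums a + a' for a ≤ a' (symmetric, so this suffices):
a = -1: -1+-1=-2, -1+1=0, -1+2=1, -1+4=3, -1+9=8
a = 1: 1+1=2, 1+2=3, 1+4=5, 1+9=10
a = 2: 2+2=4, 2+4=6, 2+9=11
a = 4: 4+4=8, 4+9=13
a = 9: 9+9=18
Distinct sums: {-2, 0, 1, 2, 3, 4, 5, 6, 8, 10, 11, 13, 18}
|A + A| = 13

|A + A| = 13


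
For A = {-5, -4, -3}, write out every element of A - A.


A - A = {a - a' : a, a' ∈ A}.
Compute a - a' for each ordered pair (a, a'):
a = -5: -5--5=0, -5--4=-1, -5--3=-2
a = -4: -4--5=1, -4--4=0, -4--3=-1
a = -3: -3--5=2, -3--4=1, -3--3=0
Collecting distinct values (and noting 0 appears from a-a):
A - A = {-2, -1, 0, 1, 2}
|A - A| = 5

A - A = {-2, -1, 0, 1, 2}


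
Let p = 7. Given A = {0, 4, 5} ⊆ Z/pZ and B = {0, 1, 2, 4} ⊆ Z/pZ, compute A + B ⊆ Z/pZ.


Work in Z/7Z: reduce every sum a + b modulo 7.
Enumerate all 12 pairs:
a = 0: 0+0=0, 0+1=1, 0+2=2, 0+4=4
a = 4: 4+0=4, 4+1=5, 4+2=6, 4+4=1
a = 5: 5+0=5, 5+1=6, 5+2=0, 5+4=2
Distinct residues collected: {0, 1, 2, 4, 5, 6}
|A + B| = 6 (out of 7 total residues).

A + B = {0, 1, 2, 4, 5, 6}


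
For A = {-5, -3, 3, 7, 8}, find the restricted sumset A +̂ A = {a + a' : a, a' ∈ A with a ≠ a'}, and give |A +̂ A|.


Restricted sumset: A +̂ A = {a + a' : a ∈ A, a' ∈ A, a ≠ a'}.
Equivalently, take A + A and drop any sum 2a that is achievable ONLY as a + a for a ∈ A (i.e. sums representable only with equal summands).
Enumerate pairs (a, a') with a < a' (symmetric, so each unordered pair gives one sum; this covers all a ≠ a'):
  -5 + -3 = -8
  -5 + 3 = -2
  -5 + 7 = 2
  -5 + 8 = 3
  -3 + 3 = 0
  -3 + 7 = 4
  -3 + 8 = 5
  3 + 7 = 10
  3 + 8 = 11
  7 + 8 = 15
Collected distinct sums: {-8, -2, 0, 2, 3, 4, 5, 10, 11, 15}
|A +̂ A| = 10
(Reference bound: |A +̂ A| ≥ 2|A| - 3 for |A| ≥ 2, with |A| = 5 giving ≥ 7.)

|A +̂ A| = 10


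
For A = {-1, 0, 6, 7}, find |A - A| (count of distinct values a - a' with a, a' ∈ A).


A - A = {a - a' : a, a' ∈ A}; |A| = 4.
Bounds: 2|A|-1 ≤ |A - A| ≤ |A|² - |A| + 1, i.e. 7 ≤ |A - A| ≤ 13.
Note: 0 ∈ A - A always (from a - a). The set is symmetric: if d ∈ A - A then -d ∈ A - A.
Enumerate nonzero differences d = a - a' with a > a' (then include -d):
Positive differences: {1, 6, 7, 8}
Full difference set: {0} ∪ (positive diffs) ∪ (negative diffs).
|A - A| = 1 + 2·4 = 9 (matches direct enumeration: 9).

|A - A| = 9


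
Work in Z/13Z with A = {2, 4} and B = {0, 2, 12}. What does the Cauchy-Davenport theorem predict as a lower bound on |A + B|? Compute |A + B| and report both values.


Cauchy-Davenport: |A + B| ≥ min(p, |A| + |B| - 1) for A, B nonempty in Z/pZ.
|A| = 2, |B| = 3, p = 13.
CD lower bound = min(13, 2 + 3 - 1) = min(13, 4) = 4.
Compute A + B mod 13 directly:
a = 2: 2+0=2, 2+2=4, 2+12=1
a = 4: 4+0=4, 4+2=6, 4+12=3
A + B = {1, 2, 3, 4, 6}, so |A + B| = 5.
Verify: 5 ≥ 4? Yes ✓.

CD lower bound = 4, actual |A + B| = 5.


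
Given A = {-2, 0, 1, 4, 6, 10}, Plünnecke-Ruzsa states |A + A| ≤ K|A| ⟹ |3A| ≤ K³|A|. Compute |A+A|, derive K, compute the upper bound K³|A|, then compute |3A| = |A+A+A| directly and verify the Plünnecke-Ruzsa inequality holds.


|A| = 6.
Step 1: Compute A + A by enumerating all 36 pairs.
A + A = {-4, -2, -1, 0, 1, 2, 4, 5, 6, 7, 8, 10, 11, 12, 14, 16, 20}, so |A + A| = 17.
Step 2: Doubling constant K = |A + A|/|A| = 17/6 = 17/6 ≈ 2.8333.
Step 3: Plünnecke-Ruzsa gives |3A| ≤ K³·|A| = (2.8333)³ · 6 ≈ 136.4722.
Step 4: Compute 3A = A + A + A directly by enumerating all triples (a,b,c) ∈ A³; |3A| = 30.
Step 5: Check 30 ≤ 136.4722? Yes ✓.

K = 17/6, Plünnecke-Ruzsa bound K³|A| ≈ 136.4722, |3A| = 30, inequality holds.


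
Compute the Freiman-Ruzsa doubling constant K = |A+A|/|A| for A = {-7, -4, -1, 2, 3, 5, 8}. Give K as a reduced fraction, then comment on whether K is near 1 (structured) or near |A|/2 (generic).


|A| = 7.
Compute A + A by enumerating all 49 pairs.
A + A = {-14, -11, -8, -5, -4, -2, -1, 1, 2, 4, 5, 6, 7, 8, 10, 11, 13, 16}, so |A + A| = 18.
K = |A + A| / |A| = 18/7 (already in lowest terms) ≈ 2.5714.
Reference: AP of size 7 gives K = 13/7 ≈ 1.8571; a fully generic set of size 7 gives K ≈ 4.0000.

|A| = 7, |A + A| = 18, K = 18/7.


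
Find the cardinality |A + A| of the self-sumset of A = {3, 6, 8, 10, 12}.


A + A = {a + a' : a, a' ∈ A}; |A| = 5.
General bounds: 2|A| - 1 ≤ |A + A| ≤ |A|(|A|+1)/2, i.e. 9 ≤ |A + A| ≤ 15.
Lower bound 2|A|-1 is attained iff A is an arithmetic progression.
Enumerate sums a + a' for a ≤ a' (symmetric, so this suffices):
a = 3: 3+3=6, 3+6=9, 3+8=11, 3+10=13, 3+12=15
a = 6: 6+6=12, 6+8=14, 6+10=16, 6+12=18
a = 8: 8+8=16, 8+10=18, 8+12=20
a = 10: 10+10=20, 10+12=22
a = 12: 12+12=24
Distinct sums: {6, 9, 11, 12, 13, 14, 15, 16, 18, 20, 22, 24}
|A + A| = 12

|A + A| = 12


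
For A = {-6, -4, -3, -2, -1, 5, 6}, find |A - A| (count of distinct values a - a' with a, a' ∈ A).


A - A = {a - a' : a, a' ∈ A}; |A| = 7.
Bounds: 2|A|-1 ≤ |A - A| ≤ |A|² - |A| + 1, i.e. 13 ≤ |A - A| ≤ 43.
Note: 0 ∈ A - A always (from a - a). The set is symmetric: if d ∈ A - A then -d ∈ A - A.
Enumerate nonzero differences d = a - a' with a > a' (then include -d):
Positive differences: {1, 2, 3, 4, 5, 6, 7, 8, 9, 10, 11, 12}
Full difference set: {0} ∪ (positive diffs) ∪ (negative diffs).
|A - A| = 1 + 2·12 = 25 (matches direct enumeration: 25).

|A - A| = 25


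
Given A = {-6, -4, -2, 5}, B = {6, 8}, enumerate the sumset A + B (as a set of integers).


A + B = {a + b : a ∈ A, b ∈ B}.
Enumerate all |A|·|B| = 4·2 = 8 pairs (a, b) and collect distinct sums.
a = -6: -6+6=0, -6+8=2
a = -4: -4+6=2, -4+8=4
a = -2: -2+6=4, -2+8=6
a = 5: 5+6=11, 5+8=13
Collecting distinct sums: A + B = {0, 2, 4, 6, 11, 13}
|A + B| = 6

A + B = {0, 2, 4, 6, 11, 13}


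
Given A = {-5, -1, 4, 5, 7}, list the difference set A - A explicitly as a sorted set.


A - A = {a - a' : a, a' ∈ A}.
Compute a - a' for each ordered pair (a, a'):
a = -5: -5--5=0, -5--1=-4, -5-4=-9, -5-5=-10, -5-7=-12
a = -1: -1--5=4, -1--1=0, -1-4=-5, -1-5=-6, -1-7=-8
a = 4: 4--5=9, 4--1=5, 4-4=0, 4-5=-1, 4-7=-3
a = 5: 5--5=10, 5--1=6, 5-4=1, 5-5=0, 5-7=-2
a = 7: 7--5=12, 7--1=8, 7-4=3, 7-5=2, 7-7=0
Collecting distinct values (and noting 0 appears from a-a):
A - A = {-12, -10, -9, -8, -6, -5, -4, -3, -2, -1, 0, 1, 2, 3, 4, 5, 6, 8, 9, 10, 12}
|A - A| = 21

A - A = {-12, -10, -9, -8, -6, -5, -4, -3, -2, -1, 0, 1, 2, 3, 4, 5, 6, 8, 9, 10, 12}


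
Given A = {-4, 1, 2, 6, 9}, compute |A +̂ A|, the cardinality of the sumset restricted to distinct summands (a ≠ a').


Restricted sumset: A +̂ A = {a + a' : a ∈ A, a' ∈ A, a ≠ a'}.
Equivalently, take A + A and drop any sum 2a that is achievable ONLY as a + a for a ∈ A (i.e. sums representable only with equal summands).
Enumerate pairs (a, a') with a < a' (symmetric, so each unordered pair gives one sum; this covers all a ≠ a'):
  -4 + 1 = -3
  -4 + 2 = -2
  -4 + 6 = 2
  -4 + 9 = 5
  1 + 2 = 3
  1 + 6 = 7
  1 + 9 = 10
  2 + 6 = 8
  2 + 9 = 11
  6 + 9 = 15
Collected distinct sums: {-3, -2, 2, 3, 5, 7, 8, 10, 11, 15}
|A +̂ A| = 10
(Reference bound: |A +̂ A| ≥ 2|A| - 3 for |A| ≥ 2, with |A| = 5 giving ≥ 7.)

|A +̂ A| = 10


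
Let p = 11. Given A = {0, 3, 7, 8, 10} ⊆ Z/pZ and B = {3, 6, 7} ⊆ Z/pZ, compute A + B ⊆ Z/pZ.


Work in Z/11Z: reduce every sum a + b modulo 11.
Enumerate all 15 pairs:
a = 0: 0+3=3, 0+6=6, 0+7=7
a = 3: 3+3=6, 3+6=9, 3+7=10
a = 7: 7+3=10, 7+6=2, 7+7=3
a = 8: 8+3=0, 8+6=3, 8+7=4
a = 10: 10+3=2, 10+6=5, 10+7=6
Distinct residues collected: {0, 2, 3, 4, 5, 6, 7, 9, 10}
|A + B| = 9 (out of 11 total residues).

A + B = {0, 2, 3, 4, 5, 6, 7, 9, 10}


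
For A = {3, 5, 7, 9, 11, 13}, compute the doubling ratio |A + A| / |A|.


|A| = 6.
Compute A + A by enumerating all 36 pairs.
A + A = {6, 8, 10, 12, 14, 16, 18, 20, 22, 24, 26}, so |A + A| = 11.
K = |A + A| / |A| = 11/6 (already in lowest terms) ≈ 1.8333.
Reference: AP of size 6 gives K = 11/6 ≈ 1.8333; a fully generic set of size 6 gives K ≈ 3.5000.

|A| = 6, |A + A| = 11, K = 11/6.


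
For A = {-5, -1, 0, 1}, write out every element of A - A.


A - A = {a - a' : a, a' ∈ A}.
Compute a - a' for each ordered pair (a, a'):
a = -5: -5--5=0, -5--1=-4, -5-0=-5, -5-1=-6
a = -1: -1--5=4, -1--1=0, -1-0=-1, -1-1=-2
a = 0: 0--5=5, 0--1=1, 0-0=0, 0-1=-1
a = 1: 1--5=6, 1--1=2, 1-0=1, 1-1=0
Collecting distinct values (and noting 0 appears from a-a):
A - A = {-6, -5, -4, -2, -1, 0, 1, 2, 4, 5, 6}
|A - A| = 11

A - A = {-6, -5, -4, -2, -1, 0, 1, 2, 4, 5, 6}


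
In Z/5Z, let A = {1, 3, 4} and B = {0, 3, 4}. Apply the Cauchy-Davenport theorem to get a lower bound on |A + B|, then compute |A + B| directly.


Cauchy-Davenport: |A + B| ≥ min(p, |A| + |B| - 1) for A, B nonempty in Z/pZ.
|A| = 3, |B| = 3, p = 5.
CD lower bound = min(5, 3 + 3 - 1) = min(5, 5) = 5.
Compute A + B mod 5 directly:
a = 1: 1+0=1, 1+3=4, 1+4=0
a = 3: 3+0=3, 3+3=1, 3+4=2
a = 4: 4+0=4, 4+3=2, 4+4=3
A + B = {0, 1, 2, 3, 4}, so |A + B| = 5.
Verify: 5 ≥ 5? Yes ✓.

CD lower bound = 5, actual |A + B| = 5.


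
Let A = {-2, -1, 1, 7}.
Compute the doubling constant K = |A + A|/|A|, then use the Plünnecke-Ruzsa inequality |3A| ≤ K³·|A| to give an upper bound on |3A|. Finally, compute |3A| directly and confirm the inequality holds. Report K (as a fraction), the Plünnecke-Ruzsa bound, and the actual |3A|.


|A| = 4.
Step 1: Compute A + A by enumerating all 16 pairs.
A + A = {-4, -3, -2, -1, 0, 2, 5, 6, 8, 14}, so |A + A| = 10.
Step 2: Doubling constant K = |A + A|/|A| = 10/4 = 10/4 ≈ 2.5000.
Step 3: Plünnecke-Ruzsa gives |3A| ≤ K³·|A| = (2.5000)³ · 4 ≈ 62.5000.
Step 4: Compute 3A = A + A + A directly by enumerating all triples (a,b,c) ∈ A³; |3A| = 18.
Step 5: Check 18 ≤ 62.5000? Yes ✓.

K = 10/4, Plünnecke-Ruzsa bound K³|A| ≈ 62.5000, |3A| = 18, inequality holds.


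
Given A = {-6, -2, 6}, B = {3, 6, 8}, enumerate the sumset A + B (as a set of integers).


A + B = {a + b : a ∈ A, b ∈ B}.
Enumerate all |A|·|B| = 3·3 = 9 pairs (a, b) and collect distinct sums.
a = -6: -6+3=-3, -6+6=0, -6+8=2
a = -2: -2+3=1, -2+6=4, -2+8=6
a = 6: 6+3=9, 6+6=12, 6+8=14
Collecting distinct sums: A + B = {-3, 0, 1, 2, 4, 6, 9, 12, 14}
|A + B| = 9

A + B = {-3, 0, 1, 2, 4, 6, 9, 12, 14}


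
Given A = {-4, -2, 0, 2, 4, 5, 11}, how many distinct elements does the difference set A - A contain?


A - A = {a - a' : a, a' ∈ A}; |A| = 7.
Bounds: 2|A|-1 ≤ |A - A| ≤ |A|² - |A| + 1, i.e. 13 ≤ |A - A| ≤ 43.
Note: 0 ∈ A - A always (from a - a). The set is symmetric: if d ∈ A - A then -d ∈ A - A.
Enumerate nonzero differences d = a - a' with a > a' (then include -d):
Positive differences: {1, 2, 3, 4, 5, 6, 7, 8, 9, 11, 13, 15}
Full difference set: {0} ∪ (positive diffs) ∪ (negative diffs).
|A - A| = 1 + 2·12 = 25 (matches direct enumeration: 25).

|A - A| = 25


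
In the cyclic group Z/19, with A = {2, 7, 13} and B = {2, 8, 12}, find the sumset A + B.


Work in Z/19Z: reduce every sum a + b modulo 19.
Enumerate all 9 pairs:
a = 2: 2+2=4, 2+8=10, 2+12=14
a = 7: 7+2=9, 7+8=15, 7+12=0
a = 13: 13+2=15, 13+8=2, 13+12=6
Distinct residues collected: {0, 2, 4, 6, 9, 10, 14, 15}
|A + B| = 8 (out of 19 total residues).

A + B = {0, 2, 4, 6, 9, 10, 14, 15}


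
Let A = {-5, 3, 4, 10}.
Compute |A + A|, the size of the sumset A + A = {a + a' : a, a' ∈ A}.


A + A = {a + a' : a, a' ∈ A}; |A| = 4.
General bounds: 2|A| - 1 ≤ |A + A| ≤ |A|(|A|+1)/2, i.e. 7 ≤ |A + A| ≤ 10.
Lower bound 2|A|-1 is attained iff A is an arithmetic progression.
Enumerate sums a + a' for a ≤ a' (symmetric, so this suffices):
a = -5: -5+-5=-10, -5+3=-2, -5+4=-1, -5+10=5
a = 3: 3+3=6, 3+4=7, 3+10=13
a = 4: 4+4=8, 4+10=14
a = 10: 10+10=20
Distinct sums: {-10, -2, -1, 5, 6, 7, 8, 13, 14, 20}
|A + A| = 10

|A + A| = 10


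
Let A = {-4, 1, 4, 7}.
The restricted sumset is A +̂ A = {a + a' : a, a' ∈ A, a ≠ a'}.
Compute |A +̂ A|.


Restricted sumset: A +̂ A = {a + a' : a ∈ A, a' ∈ A, a ≠ a'}.
Equivalently, take A + A and drop any sum 2a that is achievable ONLY as a + a for a ∈ A (i.e. sums representable only with equal summands).
Enumerate pairs (a, a') with a < a' (symmetric, so each unordered pair gives one sum; this covers all a ≠ a'):
  -4 + 1 = -3
  -4 + 4 = 0
  -4 + 7 = 3
  1 + 4 = 5
  1 + 7 = 8
  4 + 7 = 11
Collected distinct sums: {-3, 0, 3, 5, 8, 11}
|A +̂ A| = 6
(Reference bound: |A +̂ A| ≥ 2|A| - 3 for |A| ≥ 2, with |A| = 4 giving ≥ 5.)

|A +̂ A| = 6


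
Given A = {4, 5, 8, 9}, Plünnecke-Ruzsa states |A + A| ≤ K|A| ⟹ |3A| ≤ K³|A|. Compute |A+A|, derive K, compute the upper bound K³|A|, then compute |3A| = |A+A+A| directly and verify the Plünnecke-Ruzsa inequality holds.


|A| = 4.
Step 1: Compute A + A by enumerating all 16 pairs.
A + A = {8, 9, 10, 12, 13, 14, 16, 17, 18}, so |A + A| = 9.
Step 2: Doubling constant K = |A + A|/|A| = 9/4 = 9/4 ≈ 2.2500.
Step 3: Plünnecke-Ruzsa gives |3A| ≤ K³·|A| = (2.2500)³ · 4 ≈ 45.5625.
Step 4: Compute 3A = A + A + A directly by enumerating all triples (a,b,c) ∈ A³; |3A| = 16.
Step 5: Check 16 ≤ 45.5625? Yes ✓.

K = 9/4, Plünnecke-Ruzsa bound K³|A| ≈ 45.5625, |3A| = 16, inequality holds.


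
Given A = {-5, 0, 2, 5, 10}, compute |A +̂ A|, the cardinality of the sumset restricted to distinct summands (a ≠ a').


Restricted sumset: A +̂ A = {a + a' : a ∈ A, a' ∈ A, a ≠ a'}.
Equivalently, take A + A and drop any sum 2a that is achievable ONLY as a + a for a ∈ A (i.e. sums representable only with equal summands).
Enumerate pairs (a, a') with a < a' (symmetric, so each unordered pair gives one sum; this covers all a ≠ a'):
  -5 + 0 = -5
  -5 + 2 = -3
  -5 + 5 = 0
  -5 + 10 = 5
  0 + 2 = 2
  0 + 5 = 5
  0 + 10 = 10
  2 + 5 = 7
  2 + 10 = 12
  5 + 10 = 15
Collected distinct sums: {-5, -3, 0, 2, 5, 7, 10, 12, 15}
|A +̂ A| = 9
(Reference bound: |A +̂ A| ≥ 2|A| - 3 for |A| ≥ 2, with |A| = 5 giving ≥ 7.)

|A +̂ A| = 9


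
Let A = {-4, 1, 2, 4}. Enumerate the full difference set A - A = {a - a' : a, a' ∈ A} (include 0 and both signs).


A - A = {a - a' : a, a' ∈ A}.
Compute a - a' for each ordered pair (a, a'):
a = -4: -4--4=0, -4-1=-5, -4-2=-6, -4-4=-8
a = 1: 1--4=5, 1-1=0, 1-2=-1, 1-4=-3
a = 2: 2--4=6, 2-1=1, 2-2=0, 2-4=-2
a = 4: 4--4=8, 4-1=3, 4-2=2, 4-4=0
Collecting distinct values (and noting 0 appears from a-a):
A - A = {-8, -6, -5, -3, -2, -1, 0, 1, 2, 3, 5, 6, 8}
|A - A| = 13

A - A = {-8, -6, -5, -3, -2, -1, 0, 1, 2, 3, 5, 6, 8}


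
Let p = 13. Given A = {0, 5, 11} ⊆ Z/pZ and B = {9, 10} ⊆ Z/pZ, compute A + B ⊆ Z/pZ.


Work in Z/13Z: reduce every sum a + b modulo 13.
Enumerate all 6 pairs:
a = 0: 0+9=9, 0+10=10
a = 5: 5+9=1, 5+10=2
a = 11: 11+9=7, 11+10=8
Distinct residues collected: {1, 2, 7, 8, 9, 10}
|A + B| = 6 (out of 13 total residues).

A + B = {1, 2, 7, 8, 9, 10}


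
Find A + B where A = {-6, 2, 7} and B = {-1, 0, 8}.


A + B = {a + b : a ∈ A, b ∈ B}.
Enumerate all |A|·|B| = 3·3 = 9 pairs (a, b) and collect distinct sums.
a = -6: -6+-1=-7, -6+0=-6, -6+8=2
a = 2: 2+-1=1, 2+0=2, 2+8=10
a = 7: 7+-1=6, 7+0=7, 7+8=15
Collecting distinct sums: A + B = {-7, -6, 1, 2, 6, 7, 10, 15}
|A + B| = 8

A + B = {-7, -6, 1, 2, 6, 7, 10, 15}


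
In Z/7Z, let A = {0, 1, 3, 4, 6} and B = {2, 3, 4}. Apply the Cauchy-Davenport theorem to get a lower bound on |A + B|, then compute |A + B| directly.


Cauchy-Davenport: |A + B| ≥ min(p, |A| + |B| - 1) for A, B nonempty in Z/pZ.
|A| = 5, |B| = 3, p = 7.
CD lower bound = min(7, 5 + 3 - 1) = min(7, 7) = 7.
Compute A + B mod 7 directly:
a = 0: 0+2=2, 0+3=3, 0+4=4
a = 1: 1+2=3, 1+3=4, 1+4=5
a = 3: 3+2=5, 3+3=6, 3+4=0
a = 4: 4+2=6, 4+3=0, 4+4=1
a = 6: 6+2=1, 6+3=2, 6+4=3
A + B = {0, 1, 2, 3, 4, 5, 6}, so |A + B| = 7.
Verify: 7 ≥ 7? Yes ✓.

CD lower bound = 7, actual |A + B| = 7.


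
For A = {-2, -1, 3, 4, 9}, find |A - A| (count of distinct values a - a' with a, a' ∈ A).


A - A = {a - a' : a, a' ∈ A}; |A| = 5.
Bounds: 2|A|-1 ≤ |A - A| ≤ |A|² - |A| + 1, i.e. 9 ≤ |A - A| ≤ 21.
Note: 0 ∈ A - A always (from a - a). The set is symmetric: if d ∈ A - A then -d ∈ A - A.
Enumerate nonzero differences d = a - a' with a > a' (then include -d):
Positive differences: {1, 4, 5, 6, 10, 11}
Full difference set: {0} ∪ (positive diffs) ∪ (negative diffs).
|A - A| = 1 + 2·6 = 13 (matches direct enumeration: 13).

|A - A| = 13


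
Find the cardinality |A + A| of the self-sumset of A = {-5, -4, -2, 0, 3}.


A + A = {a + a' : a, a' ∈ A}; |A| = 5.
General bounds: 2|A| - 1 ≤ |A + A| ≤ |A|(|A|+1)/2, i.e. 9 ≤ |A + A| ≤ 15.
Lower bound 2|A|-1 is attained iff A is an arithmetic progression.
Enumerate sums a + a' for a ≤ a' (symmetric, so this suffices):
a = -5: -5+-5=-10, -5+-4=-9, -5+-2=-7, -5+0=-5, -5+3=-2
a = -4: -4+-4=-8, -4+-2=-6, -4+0=-4, -4+3=-1
a = -2: -2+-2=-4, -2+0=-2, -2+3=1
a = 0: 0+0=0, 0+3=3
a = 3: 3+3=6
Distinct sums: {-10, -9, -8, -7, -6, -5, -4, -2, -1, 0, 1, 3, 6}
|A + A| = 13

|A + A| = 13


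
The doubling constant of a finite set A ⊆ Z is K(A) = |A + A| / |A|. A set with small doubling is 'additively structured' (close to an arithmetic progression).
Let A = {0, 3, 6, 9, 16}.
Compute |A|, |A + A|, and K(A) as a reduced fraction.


|A| = 5.
Compute A + A by enumerating all 25 pairs.
A + A = {0, 3, 6, 9, 12, 15, 16, 18, 19, 22, 25, 32}, so |A + A| = 12.
K = |A + A| / |A| = 12/5 (already in lowest terms) ≈ 2.4000.
Reference: AP of size 5 gives K = 9/5 ≈ 1.8000; a fully generic set of size 5 gives K ≈ 3.0000.

|A| = 5, |A + A| = 12, K = 12/5.


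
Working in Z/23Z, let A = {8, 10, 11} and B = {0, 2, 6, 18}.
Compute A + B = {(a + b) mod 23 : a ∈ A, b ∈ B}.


Work in Z/23Z: reduce every sum a + b modulo 23.
Enumerate all 12 pairs:
a = 8: 8+0=8, 8+2=10, 8+6=14, 8+18=3
a = 10: 10+0=10, 10+2=12, 10+6=16, 10+18=5
a = 11: 11+0=11, 11+2=13, 11+6=17, 11+18=6
Distinct residues collected: {3, 5, 6, 8, 10, 11, 12, 13, 14, 16, 17}
|A + B| = 11 (out of 23 total residues).

A + B = {3, 5, 6, 8, 10, 11, 12, 13, 14, 16, 17}


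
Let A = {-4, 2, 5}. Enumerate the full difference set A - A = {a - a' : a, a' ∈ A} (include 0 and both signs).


A - A = {a - a' : a, a' ∈ A}.
Compute a - a' for each ordered pair (a, a'):
a = -4: -4--4=0, -4-2=-6, -4-5=-9
a = 2: 2--4=6, 2-2=0, 2-5=-3
a = 5: 5--4=9, 5-2=3, 5-5=0
Collecting distinct values (and noting 0 appears from a-a):
A - A = {-9, -6, -3, 0, 3, 6, 9}
|A - A| = 7

A - A = {-9, -6, -3, 0, 3, 6, 9}


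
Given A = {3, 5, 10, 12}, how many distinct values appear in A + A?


A + A = {a + a' : a, a' ∈ A}; |A| = 4.
General bounds: 2|A| - 1 ≤ |A + A| ≤ |A|(|A|+1)/2, i.e. 7 ≤ |A + A| ≤ 10.
Lower bound 2|A|-1 is attained iff A is an arithmetic progression.
Enumerate sums a + a' for a ≤ a' (symmetric, so this suffices):
a = 3: 3+3=6, 3+5=8, 3+10=13, 3+12=15
a = 5: 5+5=10, 5+10=15, 5+12=17
a = 10: 10+10=20, 10+12=22
a = 12: 12+12=24
Distinct sums: {6, 8, 10, 13, 15, 17, 20, 22, 24}
|A + A| = 9

|A + A| = 9


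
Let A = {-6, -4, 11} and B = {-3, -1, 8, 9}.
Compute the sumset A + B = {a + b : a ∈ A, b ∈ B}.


A + B = {a + b : a ∈ A, b ∈ B}.
Enumerate all |A|·|B| = 3·4 = 12 pairs (a, b) and collect distinct sums.
a = -6: -6+-3=-9, -6+-1=-7, -6+8=2, -6+9=3
a = -4: -4+-3=-7, -4+-1=-5, -4+8=4, -4+9=5
a = 11: 11+-3=8, 11+-1=10, 11+8=19, 11+9=20
Collecting distinct sums: A + B = {-9, -7, -5, 2, 3, 4, 5, 8, 10, 19, 20}
|A + B| = 11

A + B = {-9, -7, -5, 2, 3, 4, 5, 8, 10, 19, 20}


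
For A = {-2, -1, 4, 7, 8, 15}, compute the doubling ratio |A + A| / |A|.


|A| = 6.
Compute A + A by enumerating all 36 pairs.
A + A = {-4, -3, -2, 2, 3, 5, 6, 7, 8, 11, 12, 13, 14, 15, 16, 19, 22, 23, 30}, so |A + A| = 19.
K = |A + A| / |A| = 19/6 (already in lowest terms) ≈ 3.1667.
Reference: AP of size 6 gives K = 11/6 ≈ 1.8333; a fully generic set of size 6 gives K ≈ 3.5000.

|A| = 6, |A + A| = 19, K = 19/6.


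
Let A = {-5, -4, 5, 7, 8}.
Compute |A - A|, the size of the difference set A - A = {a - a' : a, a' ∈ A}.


A - A = {a - a' : a, a' ∈ A}; |A| = 5.
Bounds: 2|A|-1 ≤ |A - A| ≤ |A|² - |A| + 1, i.e. 9 ≤ |A - A| ≤ 21.
Note: 0 ∈ A - A always (from a - a). The set is symmetric: if d ∈ A - A then -d ∈ A - A.
Enumerate nonzero differences d = a - a' with a > a' (then include -d):
Positive differences: {1, 2, 3, 9, 10, 11, 12, 13}
Full difference set: {0} ∪ (positive diffs) ∪ (negative diffs).
|A - A| = 1 + 2·8 = 17 (matches direct enumeration: 17).

|A - A| = 17


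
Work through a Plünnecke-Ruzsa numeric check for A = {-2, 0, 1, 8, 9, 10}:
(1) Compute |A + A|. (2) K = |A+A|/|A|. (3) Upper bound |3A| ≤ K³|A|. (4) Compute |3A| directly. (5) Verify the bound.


|A| = 6.
Step 1: Compute A + A by enumerating all 36 pairs.
A + A = {-4, -2, -1, 0, 1, 2, 6, 7, 8, 9, 10, 11, 16, 17, 18, 19, 20}, so |A + A| = 17.
Step 2: Doubling constant K = |A + A|/|A| = 17/6 = 17/6 ≈ 2.8333.
Step 3: Plünnecke-Ruzsa gives |3A| ≤ K³·|A| = (2.8333)³ · 6 ≈ 136.4722.
Step 4: Compute 3A = A + A + A directly by enumerating all triples (a,b,c) ∈ A³; |3A| = 33.
Step 5: Check 33 ≤ 136.4722? Yes ✓.

K = 17/6, Plünnecke-Ruzsa bound K³|A| ≈ 136.4722, |3A| = 33, inequality holds.


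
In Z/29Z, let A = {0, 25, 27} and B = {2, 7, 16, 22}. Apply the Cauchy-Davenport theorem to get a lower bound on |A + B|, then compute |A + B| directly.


Cauchy-Davenport: |A + B| ≥ min(p, |A| + |B| - 1) for A, B nonempty in Z/pZ.
|A| = 3, |B| = 4, p = 29.
CD lower bound = min(29, 3 + 4 - 1) = min(29, 6) = 6.
Compute A + B mod 29 directly:
a = 0: 0+2=2, 0+7=7, 0+16=16, 0+22=22
a = 25: 25+2=27, 25+7=3, 25+16=12, 25+22=18
a = 27: 27+2=0, 27+7=5, 27+16=14, 27+22=20
A + B = {0, 2, 3, 5, 7, 12, 14, 16, 18, 20, 22, 27}, so |A + B| = 12.
Verify: 12 ≥ 6? Yes ✓.

CD lower bound = 6, actual |A + B| = 12.


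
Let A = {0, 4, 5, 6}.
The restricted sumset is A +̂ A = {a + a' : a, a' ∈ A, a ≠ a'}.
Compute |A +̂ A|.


Restricted sumset: A +̂ A = {a + a' : a ∈ A, a' ∈ A, a ≠ a'}.
Equivalently, take A + A and drop any sum 2a that is achievable ONLY as a + a for a ∈ A (i.e. sums representable only with equal summands).
Enumerate pairs (a, a') with a < a' (symmetric, so each unordered pair gives one sum; this covers all a ≠ a'):
  0 + 4 = 4
  0 + 5 = 5
  0 + 6 = 6
  4 + 5 = 9
  4 + 6 = 10
  5 + 6 = 11
Collected distinct sums: {4, 5, 6, 9, 10, 11}
|A +̂ A| = 6
(Reference bound: |A +̂ A| ≥ 2|A| - 3 for |A| ≥ 2, with |A| = 4 giving ≥ 5.)

|A +̂ A| = 6


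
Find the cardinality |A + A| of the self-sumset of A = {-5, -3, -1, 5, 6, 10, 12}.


A + A = {a + a' : a, a' ∈ A}; |A| = 7.
General bounds: 2|A| - 1 ≤ |A + A| ≤ |A|(|A|+1)/2, i.e. 13 ≤ |A + A| ≤ 28.
Lower bound 2|A|-1 is attained iff A is an arithmetic progression.
Enumerate sums a + a' for a ≤ a' (symmetric, so this suffices):
a = -5: -5+-5=-10, -5+-3=-8, -5+-1=-6, -5+5=0, -5+6=1, -5+10=5, -5+12=7
a = -3: -3+-3=-6, -3+-1=-4, -3+5=2, -3+6=3, -3+10=7, -3+12=9
a = -1: -1+-1=-2, -1+5=4, -1+6=5, -1+10=9, -1+12=11
a = 5: 5+5=10, 5+6=11, 5+10=15, 5+12=17
a = 6: 6+6=12, 6+10=16, 6+12=18
a = 10: 10+10=20, 10+12=22
a = 12: 12+12=24
Distinct sums: {-10, -8, -6, -4, -2, 0, 1, 2, 3, 4, 5, 7, 9, 10, 11, 12, 15, 16, 17, 18, 20, 22, 24}
|A + A| = 23

|A + A| = 23


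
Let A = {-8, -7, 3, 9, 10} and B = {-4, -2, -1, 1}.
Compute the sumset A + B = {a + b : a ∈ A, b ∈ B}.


A + B = {a + b : a ∈ A, b ∈ B}.
Enumerate all |A|·|B| = 5·4 = 20 pairs (a, b) and collect distinct sums.
a = -8: -8+-4=-12, -8+-2=-10, -8+-1=-9, -8+1=-7
a = -7: -7+-4=-11, -7+-2=-9, -7+-1=-8, -7+1=-6
a = 3: 3+-4=-1, 3+-2=1, 3+-1=2, 3+1=4
a = 9: 9+-4=5, 9+-2=7, 9+-1=8, 9+1=10
a = 10: 10+-4=6, 10+-2=8, 10+-1=9, 10+1=11
Collecting distinct sums: A + B = {-12, -11, -10, -9, -8, -7, -6, -1, 1, 2, 4, 5, 6, 7, 8, 9, 10, 11}
|A + B| = 18

A + B = {-12, -11, -10, -9, -8, -7, -6, -1, 1, 2, 4, 5, 6, 7, 8, 9, 10, 11}


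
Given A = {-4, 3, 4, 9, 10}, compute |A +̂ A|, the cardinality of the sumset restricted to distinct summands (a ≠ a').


Restricted sumset: A +̂ A = {a + a' : a ∈ A, a' ∈ A, a ≠ a'}.
Equivalently, take A + A and drop any sum 2a that is achievable ONLY as a + a for a ∈ A (i.e. sums representable only with equal summands).
Enumerate pairs (a, a') with a < a' (symmetric, so each unordered pair gives one sum; this covers all a ≠ a'):
  -4 + 3 = -1
  -4 + 4 = 0
  -4 + 9 = 5
  -4 + 10 = 6
  3 + 4 = 7
  3 + 9 = 12
  3 + 10 = 13
  4 + 9 = 13
  4 + 10 = 14
  9 + 10 = 19
Collected distinct sums: {-1, 0, 5, 6, 7, 12, 13, 14, 19}
|A +̂ A| = 9
(Reference bound: |A +̂ A| ≥ 2|A| - 3 for |A| ≥ 2, with |A| = 5 giving ≥ 7.)

|A +̂ A| = 9


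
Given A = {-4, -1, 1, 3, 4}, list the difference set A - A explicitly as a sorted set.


A - A = {a - a' : a, a' ∈ A}.
Compute a - a' for each ordered pair (a, a'):
a = -4: -4--4=0, -4--1=-3, -4-1=-5, -4-3=-7, -4-4=-8
a = -1: -1--4=3, -1--1=0, -1-1=-2, -1-3=-4, -1-4=-5
a = 1: 1--4=5, 1--1=2, 1-1=0, 1-3=-2, 1-4=-3
a = 3: 3--4=7, 3--1=4, 3-1=2, 3-3=0, 3-4=-1
a = 4: 4--4=8, 4--1=5, 4-1=3, 4-3=1, 4-4=0
Collecting distinct values (and noting 0 appears from a-a):
A - A = {-8, -7, -5, -4, -3, -2, -1, 0, 1, 2, 3, 4, 5, 7, 8}
|A - A| = 15

A - A = {-8, -7, -5, -4, -3, -2, -1, 0, 1, 2, 3, 4, 5, 7, 8}


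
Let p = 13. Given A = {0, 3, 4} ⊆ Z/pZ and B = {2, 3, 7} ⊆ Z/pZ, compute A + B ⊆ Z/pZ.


Work in Z/13Z: reduce every sum a + b modulo 13.
Enumerate all 9 pairs:
a = 0: 0+2=2, 0+3=3, 0+7=7
a = 3: 3+2=5, 3+3=6, 3+7=10
a = 4: 4+2=6, 4+3=7, 4+7=11
Distinct residues collected: {2, 3, 5, 6, 7, 10, 11}
|A + B| = 7 (out of 13 total residues).

A + B = {2, 3, 5, 6, 7, 10, 11}


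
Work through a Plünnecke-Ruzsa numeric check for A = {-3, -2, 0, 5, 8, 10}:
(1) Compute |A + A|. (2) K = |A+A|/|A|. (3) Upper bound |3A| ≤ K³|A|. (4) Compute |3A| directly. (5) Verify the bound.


|A| = 6.
Step 1: Compute A + A by enumerating all 36 pairs.
A + A = {-6, -5, -4, -3, -2, 0, 2, 3, 5, 6, 7, 8, 10, 13, 15, 16, 18, 20}, so |A + A| = 18.
Step 2: Doubling constant K = |A + A|/|A| = 18/6 = 18/6 ≈ 3.0000.
Step 3: Plünnecke-Ruzsa gives |3A| ≤ K³·|A| = (3.0000)³ · 6 ≈ 162.0000.
Step 4: Compute 3A = A + A + A directly by enumerating all triples (a,b,c) ∈ A³; |3A| = 35.
Step 5: Check 35 ≤ 162.0000? Yes ✓.

K = 18/6, Plünnecke-Ruzsa bound K³|A| ≈ 162.0000, |3A| = 35, inequality holds.


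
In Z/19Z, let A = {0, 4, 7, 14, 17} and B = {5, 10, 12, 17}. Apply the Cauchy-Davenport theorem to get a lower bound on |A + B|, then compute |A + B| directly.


Cauchy-Davenport: |A + B| ≥ min(p, |A| + |B| - 1) for A, B nonempty in Z/pZ.
|A| = 5, |B| = 4, p = 19.
CD lower bound = min(19, 5 + 4 - 1) = min(19, 8) = 8.
Compute A + B mod 19 directly:
a = 0: 0+5=5, 0+10=10, 0+12=12, 0+17=17
a = 4: 4+5=9, 4+10=14, 4+12=16, 4+17=2
a = 7: 7+5=12, 7+10=17, 7+12=0, 7+17=5
a = 14: 14+5=0, 14+10=5, 14+12=7, 14+17=12
a = 17: 17+5=3, 17+10=8, 17+12=10, 17+17=15
A + B = {0, 2, 3, 5, 7, 8, 9, 10, 12, 14, 15, 16, 17}, so |A + B| = 13.
Verify: 13 ≥ 8? Yes ✓.

CD lower bound = 8, actual |A + B| = 13.


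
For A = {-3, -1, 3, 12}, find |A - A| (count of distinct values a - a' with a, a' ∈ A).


A - A = {a - a' : a, a' ∈ A}; |A| = 4.
Bounds: 2|A|-1 ≤ |A - A| ≤ |A|² - |A| + 1, i.e. 7 ≤ |A - A| ≤ 13.
Note: 0 ∈ A - A always (from a - a). The set is symmetric: if d ∈ A - A then -d ∈ A - A.
Enumerate nonzero differences d = a - a' with a > a' (then include -d):
Positive differences: {2, 4, 6, 9, 13, 15}
Full difference set: {0} ∪ (positive diffs) ∪ (negative diffs).
|A - A| = 1 + 2·6 = 13 (matches direct enumeration: 13).

|A - A| = 13


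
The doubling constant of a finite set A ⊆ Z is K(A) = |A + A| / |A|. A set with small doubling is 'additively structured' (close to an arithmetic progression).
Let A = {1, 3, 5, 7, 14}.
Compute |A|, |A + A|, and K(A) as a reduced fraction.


|A| = 5.
Compute A + A by enumerating all 25 pairs.
A + A = {2, 4, 6, 8, 10, 12, 14, 15, 17, 19, 21, 28}, so |A + A| = 12.
K = |A + A| / |A| = 12/5 (already in lowest terms) ≈ 2.4000.
Reference: AP of size 5 gives K = 9/5 ≈ 1.8000; a fully generic set of size 5 gives K ≈ 3.0000.

|A| = 5, |A + A| = 12, K = 12/5.


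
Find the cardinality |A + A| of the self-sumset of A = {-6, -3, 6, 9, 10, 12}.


A + A = {a + a' : a, a' ∈ A}; |A| = 6.
General bounds: 2|A| - 1 ≤ |A + A| ≤ |A|(|A|+1)/2, i.e. 11 ≤ |A + A| ≤ 21.
Lower bound 2|A|-1 is attained iff A is an arithmetic progression.
Enumerate sums a + a' for a ≤ a' (symmetric, so this suffices):
a = -6: -6+-6=-12, -6+-3=-9, -6+6=0, -6+9=3, -6+10=4, -6+12=6
a = -3: -3+-3=-6, -3+6=3, -3+9=6, -3+10=7, -3+12=9
a = 6: 6+6=12, 6+9=15, 6+10=16, 6+12=18
a = 9: 9+9=18, 9+10=19, 9+12=21
a = 10: 10+10=20, 10+12=22
a = 12: 12+12=24
Distinct sums: {-12, -9, -6, 0, 3, 4, 6, 7, 9, 12, 15, 16, 18, 19, 20, 21, 22, 24}
|A + A| = 18

|A + A| = 18


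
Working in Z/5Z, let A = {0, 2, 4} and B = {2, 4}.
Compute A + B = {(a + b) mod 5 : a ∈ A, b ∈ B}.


Work in Z/5Z: reduce every sum a + b modulo 5.
Enumerate all 6 pairs:
a = 0: 0+2=2, 0+4=4
a = 2: 2+2=4, 2+4=1
a = 4: 4+2=1, 4+4=3
Distinct residues collected: {1, 2, 3, 4}
|A + B| = 4 (out of 5 total residues).

A + B = {1, 2, 3, 4}


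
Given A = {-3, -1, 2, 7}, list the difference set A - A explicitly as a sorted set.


A - A = {a - a' : a, a' ∈ A}.
Compute a - a' for each ordered pair (a, a'):
a = -3: -3--3=0, -3--1=-2, -3-2=-5, -3-7=-10
a = -1: -1--3=2, -1--1=0, -1-2=-3, -1-7=-8
a = 2: 2--3=5, 2--1=3, 2-2=0, 2-7=-5
a = 7: 7--3=10, 7--1=8, 7-2=5, 7-7=0
Collecting distinct values (and noting 0 appears from a-a):
A - A = {-10, -8, -5, -3, -2, 0, 2, 3, 5, 8, 10}
|A - A| = 11

A - A = {-10, -8, -5, -3, -2, 0, 2, 3, 5, 8, 10}
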